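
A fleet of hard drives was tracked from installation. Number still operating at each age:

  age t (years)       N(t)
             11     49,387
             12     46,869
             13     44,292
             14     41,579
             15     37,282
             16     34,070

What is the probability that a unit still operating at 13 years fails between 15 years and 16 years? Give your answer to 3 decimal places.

This is the probability of reaching 15 but not 16, conditional on being operational at 13: (N(15) − N(16)) / N(13).
= (37,282 − 34,070) / 44,292 = 3,212 / 44,292 = 0.072519.

0.073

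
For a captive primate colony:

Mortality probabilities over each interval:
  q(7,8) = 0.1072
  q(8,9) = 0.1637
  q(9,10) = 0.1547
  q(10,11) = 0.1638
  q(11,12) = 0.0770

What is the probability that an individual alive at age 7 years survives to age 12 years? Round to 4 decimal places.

Chaining the interval survival probabilities: (1 − 0.1072) × (1 − 0.1637) × (1 − 0.1547) × (1 − 0.1638) × (1 − 0.0770).
= 0.8928 × 0.8363 × 0.8453 × 0.8362 × 0.9230 = 0.487123.

0.4871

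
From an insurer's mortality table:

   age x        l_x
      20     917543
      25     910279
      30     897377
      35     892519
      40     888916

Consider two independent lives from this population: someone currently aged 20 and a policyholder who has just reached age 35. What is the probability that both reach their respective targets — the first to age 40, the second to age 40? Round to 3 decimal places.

0.965

p₁ = l_40/l_20 = 888916/917543 = 0.968800; p₂ = l_40/l_35 = 888916/892519 = 0.995963.
P(both) = p₁ × p₂ = 0.968800 × 0.995963 = 0.964889.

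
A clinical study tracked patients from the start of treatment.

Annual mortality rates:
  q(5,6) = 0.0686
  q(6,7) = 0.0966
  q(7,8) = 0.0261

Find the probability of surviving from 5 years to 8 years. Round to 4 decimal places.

0.8195

P(survive 5→8) = (1 − 0.0686) × (1 − 0.0966) × (1 − 0.0261).
= 0.9314 × 0.9034 × 0.9739 = 0.819466.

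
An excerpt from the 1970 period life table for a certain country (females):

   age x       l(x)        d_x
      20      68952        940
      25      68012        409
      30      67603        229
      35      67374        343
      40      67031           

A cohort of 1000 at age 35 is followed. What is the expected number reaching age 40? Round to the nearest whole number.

The relevant probability is 67031/67374 = 0.994909.
Expected number = 1000 × 0.994909 = 995.

995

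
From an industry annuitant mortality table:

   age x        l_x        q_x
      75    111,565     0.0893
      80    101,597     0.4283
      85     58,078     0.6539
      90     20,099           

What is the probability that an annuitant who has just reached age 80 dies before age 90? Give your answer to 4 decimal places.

0.8022

P(die before 90 | alive at 80) = 1 − l_90/l_80 = 1 − 20,099/101,597 = (81,498)/101,597 = 0.802169.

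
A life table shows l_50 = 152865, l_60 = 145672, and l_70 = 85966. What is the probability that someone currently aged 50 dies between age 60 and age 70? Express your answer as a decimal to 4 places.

We want 10|10q50 = (l_60 − l_70)/l_50.
This is the probability of reaching 60 but not 70, conditional on being alive at 50: (l_60 − l_70) / l_50.
= (145672 − 85966) / 152865 = 59706 / 152865 = 0.390580.

0.3906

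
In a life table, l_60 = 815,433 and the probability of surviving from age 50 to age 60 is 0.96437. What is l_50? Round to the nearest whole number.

l_50 = l_60 / p = 815,433 / 0.96437 = 845560.

845560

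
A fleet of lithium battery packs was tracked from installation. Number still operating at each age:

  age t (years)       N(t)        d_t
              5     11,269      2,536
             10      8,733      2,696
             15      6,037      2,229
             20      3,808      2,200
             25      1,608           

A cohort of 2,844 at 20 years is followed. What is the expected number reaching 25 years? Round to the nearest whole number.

1201

The relevant probability is 1,608/3,808 = 0.422269.
Expected number = 2,844 × 0.422269 = 1201.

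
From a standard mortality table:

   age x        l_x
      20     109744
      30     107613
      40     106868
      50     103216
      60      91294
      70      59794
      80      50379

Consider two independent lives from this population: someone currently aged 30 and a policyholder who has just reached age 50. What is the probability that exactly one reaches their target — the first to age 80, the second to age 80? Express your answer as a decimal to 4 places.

0.4992

p₁ = l_80/l_30 = 50379/107613 = 0.468150; p₂ = l_80/l_50 = 50379/103216 = 0.488093.
P(exactly one) = p₁(1−p₂) + (1−p₁)p₂ = 0.239649 + 0.259592 = 0.499242.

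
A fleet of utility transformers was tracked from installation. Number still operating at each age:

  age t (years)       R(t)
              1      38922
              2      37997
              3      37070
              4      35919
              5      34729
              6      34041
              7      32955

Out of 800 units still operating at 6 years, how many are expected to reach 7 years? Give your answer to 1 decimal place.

774.5

The relevant probability is 32955/34041 = 0.968097.
Expected number = 800 × 0.968097 = 774.5.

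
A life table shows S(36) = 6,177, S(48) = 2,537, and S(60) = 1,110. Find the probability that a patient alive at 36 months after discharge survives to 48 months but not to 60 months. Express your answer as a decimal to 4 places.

This is the probability of reaching 48 but not 60, conditional on being alive at 36: (S(48) − S(60)) / S(36).
= (2,537 − 1,110) / 6,177 = 1,427 / 6,177 = 0.231018.

0.2310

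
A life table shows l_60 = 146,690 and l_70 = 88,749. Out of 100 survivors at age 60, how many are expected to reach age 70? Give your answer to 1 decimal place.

60.5

The relevant probability is 88,749/146,690 = 0.605011.
Expected number = 100 × 0.605011 = 60.5.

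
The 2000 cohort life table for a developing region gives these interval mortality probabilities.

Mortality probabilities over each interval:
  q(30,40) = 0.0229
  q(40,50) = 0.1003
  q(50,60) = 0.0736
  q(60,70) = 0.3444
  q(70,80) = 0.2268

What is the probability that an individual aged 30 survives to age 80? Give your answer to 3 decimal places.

Chaining the interval survival probabilities: (1 − 0.0229) × (1 − 0.1003) × (1 − 0.0736) × (1 − 0.3444) × (1 − 0.2268).
= 0.9771 × 0.8997 × 0.9264 × 0.6556 × 0.7732 = 0.412825.

0.413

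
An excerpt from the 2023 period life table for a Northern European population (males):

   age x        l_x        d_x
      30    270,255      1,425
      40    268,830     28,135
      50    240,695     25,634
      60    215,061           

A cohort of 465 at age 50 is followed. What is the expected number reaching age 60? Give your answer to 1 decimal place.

The relevant probability is 215,061/240,695 = 0.893500.
Expected number = 465 × 0.893500 = 415.5.

415.5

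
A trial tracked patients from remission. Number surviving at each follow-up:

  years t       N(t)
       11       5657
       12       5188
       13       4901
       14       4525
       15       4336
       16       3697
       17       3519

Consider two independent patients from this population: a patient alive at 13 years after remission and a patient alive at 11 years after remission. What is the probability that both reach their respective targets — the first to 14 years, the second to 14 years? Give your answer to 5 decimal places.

p₁ = N(14)/N(13) = 4525/4901 = 0.923281; p₂ = N(14)/N(11) = 4525/5657 = 0.799894.
P(both) = p₁ × p₂ = 0.923281 × 0.799894 = 0.738527.

0.73853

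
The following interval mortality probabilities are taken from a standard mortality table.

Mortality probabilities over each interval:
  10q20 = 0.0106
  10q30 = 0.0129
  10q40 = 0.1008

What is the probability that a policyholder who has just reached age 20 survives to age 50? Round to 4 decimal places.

0.8782

The overall survival probability is (1 − 0.0106) × (1 − 0.0129) × (1 − 0.1008).
= 0.9894 × 0.9871 × 0.8992 = 0.878192.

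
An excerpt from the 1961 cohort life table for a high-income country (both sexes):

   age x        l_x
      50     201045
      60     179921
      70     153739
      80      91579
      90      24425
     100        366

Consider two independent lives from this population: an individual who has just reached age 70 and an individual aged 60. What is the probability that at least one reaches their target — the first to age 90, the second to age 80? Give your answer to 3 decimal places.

0.587

p₁ = l_90/l_70 = 24425/153739 = 0.158873; p₂ = l_80/l_60 = 91579/179921 = 0.508996.
P(at least one) = 1 − (1−p₁)(1−p₂) = 1 − 0.841127 × 0.491004 = 0.587003.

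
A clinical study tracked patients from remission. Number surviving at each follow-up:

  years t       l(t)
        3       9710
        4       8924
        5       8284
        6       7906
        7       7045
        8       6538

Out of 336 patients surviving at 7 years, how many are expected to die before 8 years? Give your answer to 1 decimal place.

24.2

The relevant probability is 1 − 6538/7045 = 0.071966.
Expected number = 336 × 0.071966 = 24.2.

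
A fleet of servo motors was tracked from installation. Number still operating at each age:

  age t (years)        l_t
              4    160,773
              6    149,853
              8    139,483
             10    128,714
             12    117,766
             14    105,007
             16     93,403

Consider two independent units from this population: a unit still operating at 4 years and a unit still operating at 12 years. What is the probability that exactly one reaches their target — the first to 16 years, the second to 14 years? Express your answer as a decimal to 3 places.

p₁ = l_16/l_4 = 93,403/160,773 = 0.580962; p₂ = l_14/l_12 = 105,007/117,766 = 0.891658.
P(exactly one) = p₁(1−p₂) + (1−p₁)p₂ = 0.062943 + 0.373639 = 0.436581.

0.437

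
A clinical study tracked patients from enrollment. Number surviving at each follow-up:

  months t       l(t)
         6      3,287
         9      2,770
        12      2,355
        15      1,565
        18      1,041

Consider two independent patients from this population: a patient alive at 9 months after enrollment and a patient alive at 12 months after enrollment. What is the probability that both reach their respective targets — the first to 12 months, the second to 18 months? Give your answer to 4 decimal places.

p₁ = l(12)/l(9) = 2,355/2,770 = 0.850181; p₂ = l(18)/l(12) = 1,041/2,355 = 0.442038.
P(both) = p₁ × p₂ = 0.850181 × 0.442038 = 0.375812.

0.3758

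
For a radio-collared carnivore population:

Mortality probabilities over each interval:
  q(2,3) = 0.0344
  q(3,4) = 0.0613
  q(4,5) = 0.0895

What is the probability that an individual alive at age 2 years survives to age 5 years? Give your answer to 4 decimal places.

Chaining the interval survival probabilities: (1 − 0.0344) × (1 − 0.0613) × (1 − 0.0895).
= 0.9656 × 0.9387 × 0.9105 = 0.825285.

0.8253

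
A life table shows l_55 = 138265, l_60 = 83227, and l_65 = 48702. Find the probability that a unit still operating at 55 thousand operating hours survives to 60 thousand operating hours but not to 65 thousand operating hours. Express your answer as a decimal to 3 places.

0.250

This is the probability of reaching 60 but not 65, conditional on being operational at 55: (l_60 − l_65) / l_55.
= (83227 − 48702) / 138265 = 34525 / 138265 = 0.249702.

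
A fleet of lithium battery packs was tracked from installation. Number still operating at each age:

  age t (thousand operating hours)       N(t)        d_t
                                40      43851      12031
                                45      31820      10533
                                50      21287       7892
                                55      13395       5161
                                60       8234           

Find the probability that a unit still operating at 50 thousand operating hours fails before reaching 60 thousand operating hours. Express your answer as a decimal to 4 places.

P(fail before 60 | operational at 50) = 1 − N(60)/N(50) = 1 − 8234/21287 = (13053)/21287 = 0.613191.

0.6132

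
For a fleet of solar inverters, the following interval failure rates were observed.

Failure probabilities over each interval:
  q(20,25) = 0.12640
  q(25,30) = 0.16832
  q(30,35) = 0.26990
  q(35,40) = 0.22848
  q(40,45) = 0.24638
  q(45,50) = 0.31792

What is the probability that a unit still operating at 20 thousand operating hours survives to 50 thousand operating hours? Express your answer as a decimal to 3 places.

0.210

Chaining the interval survival probabilities: (1 − 0.12640) × (1 − 0.16832) × (1 − 0.26990) × (1 − 0.22848) × (1 − 0.24638) × (1 − 0.31792).
= 0.87360 × 0.83168 × 0.73010 × 0.77152 × 0.75362 × 0.68208 = 0.210371.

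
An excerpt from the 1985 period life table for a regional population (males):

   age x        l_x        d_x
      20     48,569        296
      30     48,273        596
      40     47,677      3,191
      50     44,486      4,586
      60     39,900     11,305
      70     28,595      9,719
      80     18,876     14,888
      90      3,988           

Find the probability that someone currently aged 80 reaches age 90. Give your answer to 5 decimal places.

0.21127

The conditional survival probability is l_90/l_80 = 3,988/18,876 = 0.211274.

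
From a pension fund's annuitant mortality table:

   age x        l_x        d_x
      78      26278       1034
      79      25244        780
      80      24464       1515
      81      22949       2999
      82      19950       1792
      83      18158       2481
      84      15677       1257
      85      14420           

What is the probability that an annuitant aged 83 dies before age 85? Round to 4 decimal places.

0.2059

P(die before 85 | alive at 83) = 1 − l_85/l_83 = 1 − 14420/18158 = (3738)/18158 = 0.205860.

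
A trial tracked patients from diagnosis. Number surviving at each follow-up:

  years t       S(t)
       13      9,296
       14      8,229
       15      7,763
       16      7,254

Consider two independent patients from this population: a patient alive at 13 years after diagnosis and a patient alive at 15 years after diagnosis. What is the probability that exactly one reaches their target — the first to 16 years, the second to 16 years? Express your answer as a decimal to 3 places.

0.256

p₁ = S(16)/S(13) = 7,254/9,296 = 0.780336; p₂ = S(16)/S(15) = 7,254/7,763 = 0.934433.
P(exactly one) = p₁(1−p₂) + (1−p₁)p₂ = 0.051164 + 0.205261 = 0.256426.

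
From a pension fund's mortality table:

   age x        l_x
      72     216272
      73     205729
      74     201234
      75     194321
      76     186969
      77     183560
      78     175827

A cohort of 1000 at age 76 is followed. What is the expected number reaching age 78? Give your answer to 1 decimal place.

940.4

The relevant probability is 175827/186969 = 0.940407.
Expected number = 1000 × 0.940407 = 940.4.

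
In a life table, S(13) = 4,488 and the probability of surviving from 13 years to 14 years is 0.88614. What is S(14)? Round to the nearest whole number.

S(14) = S(13) × p = 4,488 × 0.88614 = 3977.

3977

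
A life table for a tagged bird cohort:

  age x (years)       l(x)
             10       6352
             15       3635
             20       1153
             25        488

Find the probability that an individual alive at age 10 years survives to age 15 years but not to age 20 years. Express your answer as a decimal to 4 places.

This is the probability of reaching 15 but not 20, conditional on being alive at 10: (l(15) − l(20)) / l(10).
= (3635 − 1153) / 6352 = 2482 / 6352 = 0.390743.

0.3907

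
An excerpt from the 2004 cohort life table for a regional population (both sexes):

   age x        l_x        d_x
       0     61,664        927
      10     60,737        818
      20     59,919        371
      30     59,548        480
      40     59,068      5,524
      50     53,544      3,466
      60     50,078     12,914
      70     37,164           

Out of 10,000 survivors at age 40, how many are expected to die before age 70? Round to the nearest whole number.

3708

The relevant probability is 1 − 37,164/59,068 = 0.370827.
Expected number = 10,000 × 0.370827 = 3708.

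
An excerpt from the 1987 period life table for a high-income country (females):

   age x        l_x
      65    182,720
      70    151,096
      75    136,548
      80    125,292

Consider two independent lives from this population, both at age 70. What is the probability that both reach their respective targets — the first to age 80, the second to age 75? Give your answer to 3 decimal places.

p₁ = l_80/l_70 = 125,292/151,096 = 0.829221; p₂ = l_75/l_70 = 136,548/151,096 = 0.903717.
P(both) = p₁ × p₂ = 0.829221 × 0.903717 = 0.749381.

0.749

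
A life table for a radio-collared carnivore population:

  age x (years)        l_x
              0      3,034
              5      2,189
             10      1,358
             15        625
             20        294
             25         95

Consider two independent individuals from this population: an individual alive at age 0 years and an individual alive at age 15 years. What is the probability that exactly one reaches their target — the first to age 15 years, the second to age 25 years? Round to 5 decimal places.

0.29538

p₁ = l_15/l_0 = 625/3,034 = 0.205999; p₂ = l_25/l_15 = 95/625 = 0.152000.
P(exactly one) = p₁(1−p₂) + (1−p₁)p₂ = 0.174687 + 0.120688 = 0.295375.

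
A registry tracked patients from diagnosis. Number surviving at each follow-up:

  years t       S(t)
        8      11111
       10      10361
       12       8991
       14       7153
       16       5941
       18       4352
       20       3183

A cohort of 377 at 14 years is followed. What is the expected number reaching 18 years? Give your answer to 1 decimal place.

The relevant probability is 4352/7153 = 0.608416.
Expected number = 377 × 0.608416 = 229.4.

229.4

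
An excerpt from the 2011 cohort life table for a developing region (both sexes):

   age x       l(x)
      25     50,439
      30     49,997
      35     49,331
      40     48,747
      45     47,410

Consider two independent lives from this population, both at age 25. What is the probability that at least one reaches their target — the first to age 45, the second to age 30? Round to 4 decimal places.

p₁ = l(45)/l(25) = 47,410/50,439 = 0.939947; p₂ = l(30)/l(25) = 49,997/50,439 = 0.991237.
P(at least one) = 1 − (1−p₁)(1−p₂) = 1 − 0.060053 × 0.008763 = 0.999474.

0.9995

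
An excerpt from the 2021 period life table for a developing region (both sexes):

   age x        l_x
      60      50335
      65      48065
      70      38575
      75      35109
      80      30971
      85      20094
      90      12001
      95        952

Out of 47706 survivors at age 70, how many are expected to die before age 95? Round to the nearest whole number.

46529

The relevant probability is 1 − 952/38575 = 0.975321.
Expected number = 47706 × 0.975321 = 46529.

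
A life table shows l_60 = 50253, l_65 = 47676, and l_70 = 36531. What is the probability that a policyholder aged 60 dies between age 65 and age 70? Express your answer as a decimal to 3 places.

0.222

We want 5|5q60 = (l_65 − l_70)/l_60.
This is the probability of reaching 65 but not 70, conditional on being alive at 60: (l_65 − l_70) / l_60.
= (47676 − 36531) / 50253 = 11145 / 50253 = 0.221778.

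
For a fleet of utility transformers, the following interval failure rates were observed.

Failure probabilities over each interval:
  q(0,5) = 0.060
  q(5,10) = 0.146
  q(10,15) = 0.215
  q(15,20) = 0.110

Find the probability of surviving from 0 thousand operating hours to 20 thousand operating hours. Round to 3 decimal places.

0.561

Survival from 0 to 20 is the product of surviving each interval: (1 − 0.060) × (1 − 0.146) × (1 − 0.215) × (1 − 0.110).
= 0.940 × 0.854 × 0.785 × 0.890 = 0.560848.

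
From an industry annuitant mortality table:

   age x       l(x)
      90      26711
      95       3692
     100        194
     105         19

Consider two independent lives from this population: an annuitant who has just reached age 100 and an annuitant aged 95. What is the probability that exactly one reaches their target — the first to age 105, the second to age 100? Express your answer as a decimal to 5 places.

0.14019

p₁ = l(105)/l(100) = 19/194 = 0.097938; p₂ = l(100)/l(95) = 194/3692 = 0.052546.
P(exactly one) = p₁(1−p₂) + (1−p₁)p₂ = 0.092792 + 0.047400 = 0.140191.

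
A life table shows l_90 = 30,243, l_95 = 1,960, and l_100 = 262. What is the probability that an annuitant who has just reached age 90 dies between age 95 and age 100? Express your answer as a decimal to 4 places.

We want 5|5q90 = (l_95 − l_100)/l_90.
This is the probability of reaching 95 but not 100, conditional on being alive at 90: (l_95 − l_100) / l_90.
= (1,960 − 262) / 30,243 = 1,698 / 30,243 = 0.056145.

0.0561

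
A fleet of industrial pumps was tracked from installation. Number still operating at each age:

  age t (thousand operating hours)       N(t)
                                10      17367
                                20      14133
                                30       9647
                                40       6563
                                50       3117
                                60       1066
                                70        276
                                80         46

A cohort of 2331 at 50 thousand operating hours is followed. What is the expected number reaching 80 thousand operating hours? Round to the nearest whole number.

The relevant probability is 46/3117 = 0.014758.
Expected number = 2331 × 0.014758 = 34.

34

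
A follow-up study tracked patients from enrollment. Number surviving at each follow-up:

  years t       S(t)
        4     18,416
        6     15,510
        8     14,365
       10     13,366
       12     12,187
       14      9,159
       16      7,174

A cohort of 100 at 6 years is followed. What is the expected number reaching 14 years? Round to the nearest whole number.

The relevant probability is 9,159/15,510 = 0.590522.
Expected number = 100 × 0.590522 = 59.

59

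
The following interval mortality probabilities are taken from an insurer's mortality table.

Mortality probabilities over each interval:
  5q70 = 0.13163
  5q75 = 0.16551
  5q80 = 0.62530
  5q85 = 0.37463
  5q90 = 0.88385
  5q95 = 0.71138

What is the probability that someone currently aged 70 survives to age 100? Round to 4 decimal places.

30p70 = (1 − 0.13163) × (1 − 0.16551) × (1 − 0.62530) × (1 − 0.37463) × (1 − 0.88385) × (1 − 0.71138).
= 0.86837 × 0.83449 × 0.37470 × 0.62537 × 0.11615 × 0.28862 = 0.005692.

0.0057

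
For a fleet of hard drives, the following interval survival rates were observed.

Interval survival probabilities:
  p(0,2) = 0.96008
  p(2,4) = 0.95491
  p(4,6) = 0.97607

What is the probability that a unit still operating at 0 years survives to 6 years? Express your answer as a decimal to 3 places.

0.895

The overall survival probability is 0.96008 × 0.95491 × 0.97607.
= 0.894851.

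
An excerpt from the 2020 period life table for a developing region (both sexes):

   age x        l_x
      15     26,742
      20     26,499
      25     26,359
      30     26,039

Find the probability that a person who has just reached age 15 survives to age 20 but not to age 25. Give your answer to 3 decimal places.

0.005

We want 5|5q15 = (l_20 − l_25)/l_15.
This is the probability of reaching 20 but not 25, conditional on being alive at 15: (l_20 − l_25) / l_15.
= (26,499 − 26,359) / 26,742 = 140 / 26,742 = 0.005235.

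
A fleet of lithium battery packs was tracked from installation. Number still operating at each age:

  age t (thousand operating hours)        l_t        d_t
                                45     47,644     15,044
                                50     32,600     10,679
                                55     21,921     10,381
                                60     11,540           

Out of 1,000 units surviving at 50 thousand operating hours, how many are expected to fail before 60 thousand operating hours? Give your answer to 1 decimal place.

646.0

The relevant probability is 1 − 11,540/32,600 = 0.646012.
Expected number = 1,000 × 0.646012 = 646.0.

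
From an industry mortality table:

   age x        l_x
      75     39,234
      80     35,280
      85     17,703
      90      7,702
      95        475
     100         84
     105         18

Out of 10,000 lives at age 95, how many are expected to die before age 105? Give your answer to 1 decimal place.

The relevant probability is 1 − 18/475 = 0.962105.
Expected number = 10,000 × 0.962105 = 9621.1.

9621.1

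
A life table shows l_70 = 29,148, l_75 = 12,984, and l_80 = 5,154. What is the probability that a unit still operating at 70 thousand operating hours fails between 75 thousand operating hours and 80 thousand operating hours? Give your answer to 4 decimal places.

This is the probability of reaching 75 but not 80, conditional on being operational at 70: (l_75 − l_80) / l_70.
= (12,984 − 5,154) / 29,148 = 7,830 / 29,148 = 0.268629.

0.2686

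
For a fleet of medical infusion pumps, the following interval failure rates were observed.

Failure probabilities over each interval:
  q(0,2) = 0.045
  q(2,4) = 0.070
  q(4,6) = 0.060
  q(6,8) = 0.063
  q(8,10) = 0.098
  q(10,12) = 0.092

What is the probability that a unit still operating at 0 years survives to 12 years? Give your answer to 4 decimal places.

0.6407

Survival from 0 to 12 is the product of surviving each interval: (1 − 0.045) × (1 − 0.070) × (1 − 0.060) × (1 − 0.063) × (1 − 0.098) × (1 − 0.092).
= 0.955 × 0.930 × 0.940 × 0.937 × 0.902 × 0.908 = 0.640687.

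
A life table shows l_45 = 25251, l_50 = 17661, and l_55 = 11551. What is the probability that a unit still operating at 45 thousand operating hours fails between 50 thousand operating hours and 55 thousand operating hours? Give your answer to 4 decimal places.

0.2420

This is the probability of reaching 50 but not 55, conditional on being operational at 45: (l_50 − l_55) / l_45.
= (17661 − 11551) / 25251 = 6110 / 25251 = 0.241971.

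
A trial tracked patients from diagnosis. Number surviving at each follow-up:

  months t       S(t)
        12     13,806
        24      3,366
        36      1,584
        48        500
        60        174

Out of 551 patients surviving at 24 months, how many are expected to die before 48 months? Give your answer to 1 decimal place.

469.2

The relevant probability is 1 − 500/3,366 = 0.851456.
Expected number = 551 × 0.851456 = 469.2.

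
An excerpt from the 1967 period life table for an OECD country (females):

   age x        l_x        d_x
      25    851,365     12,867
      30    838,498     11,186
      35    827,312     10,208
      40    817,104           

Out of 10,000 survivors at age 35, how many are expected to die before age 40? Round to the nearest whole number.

123

The relevant probability is 1 − 817,104/827,312 = 0.012339.
Expected number = 10,000 × 0.012339 = 123.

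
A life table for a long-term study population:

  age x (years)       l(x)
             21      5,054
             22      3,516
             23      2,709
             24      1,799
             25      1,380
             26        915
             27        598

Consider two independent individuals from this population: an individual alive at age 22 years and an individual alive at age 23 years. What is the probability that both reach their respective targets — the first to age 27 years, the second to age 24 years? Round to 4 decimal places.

p₁ = l(27)/l(22) = 598/3,516 = 0.170080; p₂ = l(24)/l(23) = 1,799/2,709 = 0.664083.
P(both) = p₁ × p₂ = 0.170080 × 0.664083 = 0.112947.

0.1129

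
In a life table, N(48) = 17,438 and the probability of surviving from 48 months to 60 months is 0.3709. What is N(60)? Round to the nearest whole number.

N(60) = N(48) × p = 17,438 × 0.3709 = 6468.

6468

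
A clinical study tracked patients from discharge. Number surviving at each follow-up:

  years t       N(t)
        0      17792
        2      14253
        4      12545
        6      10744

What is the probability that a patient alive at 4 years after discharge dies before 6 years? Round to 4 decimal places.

P(die before 6 | alive at 4) = 1 − N(6)/N(4) = 1 − 10744/12545 = (1801)/12545 = 0.143563.

0.1436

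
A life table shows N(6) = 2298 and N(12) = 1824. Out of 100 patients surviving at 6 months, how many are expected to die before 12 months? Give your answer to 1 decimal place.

20.6

The relevant probability is 1 − 1824/2298 = 0.206266.
Expected number = 100 × 0.206266 = 20.6.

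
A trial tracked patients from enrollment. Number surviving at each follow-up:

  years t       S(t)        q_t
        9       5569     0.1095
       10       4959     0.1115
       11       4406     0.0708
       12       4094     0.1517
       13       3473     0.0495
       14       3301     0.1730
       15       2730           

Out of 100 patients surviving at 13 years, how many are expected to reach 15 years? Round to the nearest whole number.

The relevant probability is 2730/3473 = 0.786064.
Expected number = 100 × 0.786064 = 79.

79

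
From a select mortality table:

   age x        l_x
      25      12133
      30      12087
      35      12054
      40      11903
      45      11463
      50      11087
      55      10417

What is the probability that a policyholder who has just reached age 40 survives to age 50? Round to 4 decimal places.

The conditional survival probability is l_50/l_40 = 11087/11903 = 0.931446.

0.9314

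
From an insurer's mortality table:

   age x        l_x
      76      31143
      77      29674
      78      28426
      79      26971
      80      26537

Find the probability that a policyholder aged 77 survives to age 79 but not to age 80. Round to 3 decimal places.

This is the probability of reaching 79 but not 80, conditional on being alive at 77: (l_79 − l_80) / l_77.
= (26971 − 26537) / 29674 = 434 / 29674 = 0.014626.

0.015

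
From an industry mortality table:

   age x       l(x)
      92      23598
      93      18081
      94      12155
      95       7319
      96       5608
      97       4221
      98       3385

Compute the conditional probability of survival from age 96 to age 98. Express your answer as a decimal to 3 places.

0.604

The conditional survival probability is l(98)/l(96) = 3385/5608 = 0.603602.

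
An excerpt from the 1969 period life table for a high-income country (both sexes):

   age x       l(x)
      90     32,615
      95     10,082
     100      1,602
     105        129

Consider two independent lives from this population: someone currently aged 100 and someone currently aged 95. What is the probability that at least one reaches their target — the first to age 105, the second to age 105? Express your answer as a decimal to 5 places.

p₁ = l(105)/l(100) = 129/1,602 = 0.080524; p₂ = l(105)/l(95) = 129/10,082 = 0.012795.
P(at least one) = 1 − (1−p₁)(1−p₂) = 1 − 0.919476 × 0.987205 = 0.092289.

0.09229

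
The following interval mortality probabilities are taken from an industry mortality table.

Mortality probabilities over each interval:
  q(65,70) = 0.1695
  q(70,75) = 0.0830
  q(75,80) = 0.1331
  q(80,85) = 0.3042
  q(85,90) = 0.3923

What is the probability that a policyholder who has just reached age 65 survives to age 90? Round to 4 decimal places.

0.2792

Survival from 65 to 90 is the product of surviving each interval: (1 − 0.1695) × (1 − 0.0830) × (1 − 0.1331) × (1 − 0.3042) × (1 − 0.3923).
= 0.8305 × 0.9170 × 0.8669 × 0.6958 × 0.6077 = 0.279159.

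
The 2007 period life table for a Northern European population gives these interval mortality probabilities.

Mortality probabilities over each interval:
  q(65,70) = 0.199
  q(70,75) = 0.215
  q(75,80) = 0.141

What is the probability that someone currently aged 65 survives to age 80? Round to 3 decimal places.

0.540

Chaining the interval survival probabilities: (1 − 0.199) × (1 − 0.215) × (1 − 0.141).
= 0.801 × 0.785 × 0.859 = 0.540126.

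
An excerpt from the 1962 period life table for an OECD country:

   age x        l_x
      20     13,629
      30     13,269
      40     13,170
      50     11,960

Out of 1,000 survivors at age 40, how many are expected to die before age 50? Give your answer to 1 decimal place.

91.9

The relevant probability is 1 − 11,960/13,170 = 0.091875.
Expected number = 1,000 × 0.091875 = 91.9.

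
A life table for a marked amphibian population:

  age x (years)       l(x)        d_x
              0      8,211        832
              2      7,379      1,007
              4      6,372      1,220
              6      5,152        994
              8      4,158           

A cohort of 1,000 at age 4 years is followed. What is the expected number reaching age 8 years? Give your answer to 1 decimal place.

652.5

The relevant probability is 4,158/6,372 = 0.652542.
Expected number = 1,000 × 0.652542 = 652.5.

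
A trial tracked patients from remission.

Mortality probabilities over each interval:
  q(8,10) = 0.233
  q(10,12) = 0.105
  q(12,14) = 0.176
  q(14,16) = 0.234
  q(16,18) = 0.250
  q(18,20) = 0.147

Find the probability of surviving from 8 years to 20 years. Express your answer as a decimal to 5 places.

0.27719

The overall survival probability is (1 − 0.233) × (1 − 0.105) × (1 − 0.176) × (1 − 0.234) × (1 − 0.250) × (1 − 0.147).
= 0.767 × 0.895 × 0.824 × 0.766 × 0.750 × 0.853 = 0.277195.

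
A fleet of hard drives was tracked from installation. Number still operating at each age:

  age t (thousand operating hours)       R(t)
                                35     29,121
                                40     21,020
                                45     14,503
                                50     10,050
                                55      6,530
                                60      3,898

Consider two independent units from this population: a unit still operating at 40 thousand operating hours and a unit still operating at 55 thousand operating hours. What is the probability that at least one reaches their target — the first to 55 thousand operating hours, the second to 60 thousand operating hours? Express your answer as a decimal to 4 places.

p₁ = R(55)/R(40) = 6,530/21,020 = 0.310657; p₂ = R(60)/R(55) = 3,898/6,530 = 0.596937.
P(at least one) = 1 − (1−p₁)(1−p₂) = 1 − 0.689343 × 0.403063 = 0.722151.

0.7222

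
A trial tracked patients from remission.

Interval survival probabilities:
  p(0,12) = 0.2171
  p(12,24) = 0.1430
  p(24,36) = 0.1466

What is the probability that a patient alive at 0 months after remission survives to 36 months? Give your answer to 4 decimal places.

Chaining the interval survival probabilities: 0.2171 × 0.1430 × 0.1466.
= 0.004551.

0.0046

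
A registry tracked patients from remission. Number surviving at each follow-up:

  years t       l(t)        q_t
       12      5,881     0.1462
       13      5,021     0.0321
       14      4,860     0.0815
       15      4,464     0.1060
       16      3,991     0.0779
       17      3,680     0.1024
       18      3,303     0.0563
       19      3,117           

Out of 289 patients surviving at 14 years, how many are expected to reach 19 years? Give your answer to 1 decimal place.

The relevant probability is 3,117/4,860 = 0.641358.
Expected number = 289 × 0.641358 = 185.4.

185.4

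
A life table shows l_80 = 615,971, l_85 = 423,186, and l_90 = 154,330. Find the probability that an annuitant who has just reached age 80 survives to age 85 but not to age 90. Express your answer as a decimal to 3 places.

0.436

We want 5|5q80 = (l_85 − l_90)/l_80.
This is the probability of reaching 85 but not 90, conditional on being alive at 80: (l_85 − l_90) / l_80.
= (423,186 − 154,330) / 615,971 = 268,856 / 615,971 = 0.436475.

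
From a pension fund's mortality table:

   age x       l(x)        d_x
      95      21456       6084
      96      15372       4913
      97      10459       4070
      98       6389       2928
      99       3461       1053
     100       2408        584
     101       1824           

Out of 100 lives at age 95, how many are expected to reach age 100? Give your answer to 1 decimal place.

11.2

The relevant probability is 2408/21456 = 0.112230.
Expected number = 100 × 0.112230 = 11.2.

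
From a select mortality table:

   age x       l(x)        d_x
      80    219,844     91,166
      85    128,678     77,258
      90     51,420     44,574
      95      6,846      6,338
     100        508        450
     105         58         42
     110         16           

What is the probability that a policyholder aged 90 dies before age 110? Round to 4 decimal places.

P(die before 110 | alive at 90) = 1 − l(110)/l(90) = 1 − 16/51,420 = (51,404)/51,420 = 0.999689.

0.9997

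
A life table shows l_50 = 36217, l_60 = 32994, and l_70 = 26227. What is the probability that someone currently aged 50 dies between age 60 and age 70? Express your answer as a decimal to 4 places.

This is the probability of reaching 60 but not 70, conditional on being alive at 50: (l_60 − l_70) / l_50.
= (32994 − 26227) / 36217 = 6767 / 36217 = 0.186846.

0.1868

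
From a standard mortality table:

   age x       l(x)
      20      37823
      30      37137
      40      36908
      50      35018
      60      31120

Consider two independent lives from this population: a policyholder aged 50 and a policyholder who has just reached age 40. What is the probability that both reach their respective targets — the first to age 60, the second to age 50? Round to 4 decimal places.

p₁ = l(60)/l(50) = 31120/35018 = 0.888686; p₂ = l(50)/l(40) = 35018/36908 = 0.948792.
P(both) = p₁ × p₂ = 0.888686 × 0.948792 = 0.843178.

0.8432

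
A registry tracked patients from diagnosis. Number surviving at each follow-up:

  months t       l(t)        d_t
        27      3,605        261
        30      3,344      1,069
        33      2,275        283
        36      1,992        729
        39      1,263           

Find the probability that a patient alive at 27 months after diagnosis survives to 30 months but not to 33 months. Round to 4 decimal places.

This is the probability of reaching 30 but not 33, conditional on being alive at 27: (l(30) − l(33)) / l(27).
= (3,344 − 2,275) / 3,605 = 1,069 / 3,605 = 0.296533.

0.2965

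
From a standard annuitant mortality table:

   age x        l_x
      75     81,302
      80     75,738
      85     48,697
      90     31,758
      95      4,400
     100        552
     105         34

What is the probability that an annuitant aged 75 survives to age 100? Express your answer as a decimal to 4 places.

The conditional survival probability is l_100/l_75 = 552/81,302 = 0.006790.

0.0068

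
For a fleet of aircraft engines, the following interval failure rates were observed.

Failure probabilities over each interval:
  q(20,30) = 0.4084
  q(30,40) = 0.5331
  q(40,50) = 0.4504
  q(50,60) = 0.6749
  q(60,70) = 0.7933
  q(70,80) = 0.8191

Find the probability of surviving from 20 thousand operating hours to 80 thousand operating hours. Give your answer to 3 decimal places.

The overall survival probability is (1 − 0.4084) × (1 − 0.5331) × (1 − 0.4504) × (1 − 0.6749) × (1 − 0.7933) × (1 − 0.8191).
= 0.5916 × 0.4669 × 0.5496 × 0.3251 × 0.2067 × 0.1809 = 0.001845.

0.002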